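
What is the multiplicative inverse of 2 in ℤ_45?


Use the extended Euclidean algorithm to write 1 = 2·s + 45·t; then s mod 45 is the inverse.
Euclidean algorithm:
  2 = 0·45 + 2
  45 = 22·2 + 1
  2 = 2·1 + 0
gcd(2,45) = 1
Back-substitution gives: 2·(-22) + 45·(1) = 1
So 2⁻¹ ≡ -22 ≡ 23 (mod 45)
Check: 2 × 23 = 46 ≡ 1 (mod 45) ✓

2⁻¹ ≡ 23 (mod 45)


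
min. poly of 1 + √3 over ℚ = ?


Let α = 1 + √3. Then α - 1 = √3, so (α - 1)² = 3, giving α² - 2α - 2 = 0. Degree 2 and α ∉ ℚ, so this is the minimal polynomial.

Minimal polynomial: x² - 2x - 2


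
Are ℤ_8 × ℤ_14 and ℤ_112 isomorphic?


Comparing ℤ_8 × ℤ_14 and ℤ_112:
gcd(8,14) = 2 ≠ 1. Max element order in ℤ_8×ℤ_14 is lcm(8,14) = 56 < 112, so it has no element of order 112

No, ℤ_8 × ℤ_14 ≇ ℤ_112


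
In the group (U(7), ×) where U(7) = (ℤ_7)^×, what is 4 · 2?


Operation: multiplication mod 7
4 · 2 = (a × b) mod 7 with a = 4, b = 2

4 · 2 = 1


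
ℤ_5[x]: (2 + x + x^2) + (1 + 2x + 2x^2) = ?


Add coefficients mod 5:
x^0: 2 + 1 = 3 (mod 5)
x^1: 1 + 2 = 3 (mod 5)
x^2: 1 + 2 = 3 (mod 5)
Result: 3 + 3x + 3x^2

f + g = 3 + 3x + 3x^2


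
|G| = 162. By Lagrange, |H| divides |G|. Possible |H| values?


Lagrange's theorem: |H| divides |G|
|G| = 162
Divisors of 162: 1, 2, 3, 6, 9, 18, 27, 54, 81, 162

Possible subgroup orders: {1, 2, 3, 6, 9, 18, 27, 54, 81, 162}


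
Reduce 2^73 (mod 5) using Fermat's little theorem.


Fermat's little theorem: if p is prime and gcd(a,p)=1, then a^(p-1) ≡ 1 (mod p)
p = 5 is prime, gcd(2,5) = 1
Reduce exponent: 73 mod 4 = 1
So 2^73 ≡ 2^1 (mod 5)
2^1 mod 5 = 2

2^73 ≡ 2 (mod 5)


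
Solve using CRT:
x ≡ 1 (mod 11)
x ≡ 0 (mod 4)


m₁ = 11, m₂ = 4, gcd = 1, so CRT applies. M = m₁·m₂ = 44
Let M₁ = M/m₁ = 4, M₂ = M/m₂ = 11
Find y₁ ≡ M₁⁻¹ (mod m₁): 4⁻¹ ≡ 3 (mod 11)
Find y₂ ≡ M₂⁻¹ (mod m₂): 11⁻¹ ≡ 3 (mod 4)
x = a₁·M₁·y₁ + a₂·M₂·y₂ = 1·4·3 + 0·11·3 = 12
Reduce mod 44: x ≡ 12
Check: 12 mod 11 = 1 ✓, 12 mod 4 = 0 ✓

x ≡ 12 (mod 44)


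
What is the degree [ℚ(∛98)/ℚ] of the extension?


∛98 has minimal polynomial x³ - 98 (irreducible over ℚ since 98 is not a perfect cube)

[ℚ(∛98)/ℚ] = 3


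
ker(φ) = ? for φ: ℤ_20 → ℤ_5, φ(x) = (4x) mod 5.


Kernel = preimage of identity
ker(φ) = {x ∈ ℤ_20 : 4x ≡ 0 (mod 5)}. Since 5 | 20, φ is well-defined. The kernel is the cyclic subgroup ⟨5⟩ of ℤ_20 (order 4), i.e. {0, 5, 10, 15}

ker(φ) = {0, 5, 10, 15}


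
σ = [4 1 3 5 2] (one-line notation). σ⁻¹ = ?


To find σ⁻¹, swap domain and range:
σ(1) = 4 → σ⁻¹(4) = 1
σ(2) = 1 → σ⁻¹(1) = 2
σ(3) = 3 → σ⁻¹(3) = 3
σ(4) = 5 → σ⁻¹(5) = 4
σ(5) = 2 → σ⁻¹(2) = 5

σ⁻¹ = [2 5 3 1 4]


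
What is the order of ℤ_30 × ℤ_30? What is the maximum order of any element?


|ℤ_30 × ℤ_30| = 30 × 30 = 900
Max element order = lcm(30,30) = 30
Cyclic? No (gcd=30)

|ℤ_30×ℤ_30| = 900, max element order = 30


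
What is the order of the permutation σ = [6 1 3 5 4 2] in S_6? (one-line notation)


Cycle decomposition: (1 6 2) (4 5)
Cycle lengths: 3, 2
Order = lcm(3, 2) = 6

ord(σ) = 6


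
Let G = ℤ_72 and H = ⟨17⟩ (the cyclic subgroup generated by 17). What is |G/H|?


|⟨17⟩| = n / gcd(17, 72) = 72 / 1 = 72
H is normal (ℤ_72 is abelian).
|G/H| = |G| / |H| = 72 / 72 = 1

|G/H| = 1


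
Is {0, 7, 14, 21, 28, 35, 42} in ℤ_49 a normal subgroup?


H = {0, 7, 14, 21, 28, 35, 42} in ℤ_49
ℤ_49 is abelian; every subgroup of an abelian group is normal

Yes, normal subgroup


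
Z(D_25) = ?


Z(G) = {g ∈ G | gx = xg for all x ∈ G}
For odd n, Z(D_n) = {e}: no nontrivial rotation commutes with all reflections

Z(D_25) = {e}


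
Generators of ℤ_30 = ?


g generates ℤ_n iff gcd(g,n) = 1
Prime factors of 30: 2, 3, 5
Generators are g ∈ {1,...,29} not divisible by any of these primes.
Generators: {1, 7, 11, 13, 17, 19, 23, 29}
Number of generators = φ(30) = 8

Generators of ℤ_30 = {1, 7, 11, 13, 17, 19, 23, 29}


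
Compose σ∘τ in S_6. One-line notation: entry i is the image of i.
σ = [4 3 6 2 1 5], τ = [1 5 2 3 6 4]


σ∘τ: apply τ first, then σ
1 →τ 1 →σ 4
2 →τ 5 →σ 1
3 →τ 2 →σ 3
4 →τ 3 →σ 6
5 →τ 6 →σ 5
6 →τ 4 →σ 2

σ∘τ = [4 1 3 6 5 2]


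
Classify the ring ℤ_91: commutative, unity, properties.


ℤ_91 is a commutative ring with unity 1; 91 = 7×13 is composite, so 7·13 ≡ 0 gives zero divisors (not an integral domain)
Commutative: Yes
Integral domain: No
Has unity: Yes

ℤ_91: Commutative=Yes, Unity=Yes


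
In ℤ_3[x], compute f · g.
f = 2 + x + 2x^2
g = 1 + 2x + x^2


Expand and collect like terms; reduce coefficients mod 3:
x^0: 2·1 = 2 ≡ 2 (mod 3)
x^1: 2·2 + 1·1 = 5 ≡ 2 (mod 3)
x^2: 2·1 + 1·2 + 2·1 = 6 ≡ 0 (mod 3)
x^3: 1·1 + 2·2 = 5 ≡ 2 (mod 3)
x^4: 2·1 = 2 ≡ 2 (mod 3)
Result: 2 + 2x + 2x^3 + 2x^4

f · g = 2 + 2x + 2x^3 + 2x^4


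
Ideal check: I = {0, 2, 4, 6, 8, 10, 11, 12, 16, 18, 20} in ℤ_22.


Check ideal conditions for I = {0, 2, 4, 6, 8, 10, 11, 12, 16, 18, 20} in ℤ_22:
(1) I is an additive subgroup? No
(2) For r ∈ ℤ_22 and a ∈ I: r·a ∈ I? No  [counterexample: r=2, a=18, r·a mod 22 = 14 ∉ I]

No, I is not an ideal of ℤ_22


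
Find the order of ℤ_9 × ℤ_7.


|A × B| = |A| · |B|
|ℤ_9 × ℤ_7| = 9 × 7 = 63

|ℤ_9 × ℤ_7| = 63


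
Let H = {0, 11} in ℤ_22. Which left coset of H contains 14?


14 + H = {14 + h (mod 22) : h ∈ H}
14+0=14, 14+11=3
14 + H = {3, 14} = 3 + H

14 + H = {3, 14}


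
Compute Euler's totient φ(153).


Factor n: 153 = 3^2 × 17
φ(n) = n · ∏(1 - 1/p) over distinct primes p | n
φ(153) = 153 · (1 - 1/3) · (1 - 1/17) = 96

φ(153) = 96


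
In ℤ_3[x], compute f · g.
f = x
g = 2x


Expand and collect like terms; reduce coefficients mod 3:
x^0: 0·0 = 0 ≡ 0 (mod 3)
x^1: 0·2 + 1·0 = 0 ≡ 0 (mod 3)
x^2: 1·2 = 2 ≡ 2 (mod 3)
Result: 2x^2

f · g = 2x^2


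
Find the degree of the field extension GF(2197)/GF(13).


GF(2197) = GF(13^3), so the extension degree is 3

[GF(2197)/GF(13)] = 3


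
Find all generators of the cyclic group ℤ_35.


g generates ℤ_n iff gcd(g,n) = 1
Prime factors of 35: 5, 7
Generators are g ∈ {1,...,34} not divisible by any of these primes.
Generators: {1, 2, 3, 4, 6, 8, 9, 11, 12, 13, 16, 17, 18, 19, 22, 23, 24, 26, 27, 29, 31, 32, 33, 34}
Number of generators = φ(35) = 24

Generators of ℤ_35 = {1, 2, 3, 4, 6, 8, 9, 11, 12, 13, 16, 17, 18, 19, 22, 23, 24, 26, 27, 29, 31, 32, 33, 34}


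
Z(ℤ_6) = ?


Z(G) = {g ∈ G | gx = xg for all x ∈ G}
ℤ_6 is abelian, so Z(G) = G

Z(ℤ_6) = ℤ_6


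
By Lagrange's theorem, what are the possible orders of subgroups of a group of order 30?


Lagrange's theorem: |H| divides |G|
|G| = 30
Divisors of 30: 1, 2, 3, 5, 6, 10, 15, 30

Possible subgroup orders: {1, 2, 3, 5, 6, 10, 15, 30}


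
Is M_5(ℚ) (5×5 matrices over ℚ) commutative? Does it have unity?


Matrix multiplication is non-commutative for n ≥ 2; the identity matrix I is the unity; singular matrices give zero divisors, so not an integral domain
Commutative: No
Integral domain: No
Has unity: Yes

M_5(ℚ) (5×5 matrices over ℚ): Commutative=No, Unity=Yes


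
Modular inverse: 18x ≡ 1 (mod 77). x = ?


Use the extended Euclidean algorithm to write 1 = 18·s + 77·t; then s mod 77 is the inverse.
Euclidean algorithm:
  18 = 0·77 + 18
  77 = 4·18 + 5
  18 = 3·5 + 3
  5 = 1·3 + 2
  3 = 1·2 + 1
  2 = 2·1 + 0
gcd(18,77) = 1
Back-substitution gives: 18·(30) + 77·(-7) = 1
So 18⁻¹ ≡ 30 ≡ 30 (mod 77)
Check: 18 × 30 = 540 ≡ 1 (mod 77) ✓

18⁻¹ ≡ 30 (mod 77)


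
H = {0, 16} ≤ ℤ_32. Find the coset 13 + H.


13 + H = {13 + h (mod 32) : h ∈ H}
13+0=13, 13+16=29

13 + H = {13, 29}


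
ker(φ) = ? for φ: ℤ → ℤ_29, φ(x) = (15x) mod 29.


Kernel = preimage of identity
ker(φ) = {x ∈ ℤ : 15x ≡ 0 (mod 29)}. gcd(15,29) = 1, so 15x ≡ 0 (mod 29) ⟺ x ≡ 0 (mod 29/1 = 29). Hence ker(φ) = 29ℤ

ker(φ) = 29ℤ


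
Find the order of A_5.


|A_n| = n!/2 (even permutations)
|A_5| = 5!/2 = 120/2 = 60

|A_5| = 60


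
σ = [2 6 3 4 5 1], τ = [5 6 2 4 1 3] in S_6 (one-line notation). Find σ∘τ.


σ∘τ: apply τ first, then σ
1 →τ 5 →σ 5
2 →τ 6 →σ 1
3 →τ 2 →σ 6
4 →τ 4 →σ 4
5 →τ 1 →σ 2
6 →τ 3 →σ 3

σ∘τ = [5 1 6 4 2 3]


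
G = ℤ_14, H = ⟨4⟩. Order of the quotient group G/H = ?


|⟨4⟩| = n / gcd(4, 14) = 14 / 2 = 7
H is normal (ℤ_14 is abelian).
|G/H| = |G| / |H| = 14 / 7 = 2

|G/H| = 2


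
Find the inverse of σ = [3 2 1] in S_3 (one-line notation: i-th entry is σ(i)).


To find σ⁻¹, swap domain and range:
σ(1) = 3 → σ⁻¹(3) = 1
σ(2) = 2 → σ⁻¹(2) = 2
σ(3) = 1 → σ⁻¹(1) = 3

σ⁻¹ = [3 2 1]


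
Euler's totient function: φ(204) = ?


Factor n: 204 = 2^2 × 3 × 17
φ(n) = n · ∏(1 - 1/p) over distinct primes p | n
φ(204) = 204 · (1 - 1/2) · (1 - 1/3) · (1 - 1/17) = 64

φ(204) = 64


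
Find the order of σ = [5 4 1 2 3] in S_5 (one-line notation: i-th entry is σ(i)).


Cycle decomposition: (1 5 3) (2 4)
Cycle lengths: 3, 2
Order = lcm(3, 2) = 6

ord(σ) = 6


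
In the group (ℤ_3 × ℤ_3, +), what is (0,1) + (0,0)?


Operation: componentwise addition mod (3, 3)
(0,1) + (0,0) = ((a₁+b₁) mod 3, (a₂+b₂) mod 3) with a = (0,1), b = (0,0)

(0,1) + (0,0) = (0,1)


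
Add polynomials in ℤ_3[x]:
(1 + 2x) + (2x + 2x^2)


Add coefficients mod 3:
x^0: 1 + 0 = 1 (mod 3)
x^1: 2 + 2 = 1 (mod 3)
x^2: 0 + 2 = 2 (mod 3)
Result: 1 + x + 2x^2

f + g = 1 + x + 2x^2


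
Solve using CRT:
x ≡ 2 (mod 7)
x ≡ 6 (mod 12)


m₁ = 7, m₂ = 12, gcd = 1, so CRT applies. M = m₁·m₂ = 84
Let M₁ = M/m₁ = 12, M₂ = M/m₂ = 7
Find y₁ ≡ M₁⁻¹ (mod m₁): 12⁻¹ ≡ 3 (mod 7)
Find y₂ ≡ M₂⁻¹ (mod m₂): 7⁻¹ ≡ 7 (mod 12)
x = a₁·M₁·y₁ + a₂·M₂·y₂ = 2·12·3 + 6·7·7 = 366
Reduce mod 84: x ≡ 30
Check: 30 mod 7 = 2 ✓, 30 mod 12 = 6 ✓

x ≡ 30 (mod 84)


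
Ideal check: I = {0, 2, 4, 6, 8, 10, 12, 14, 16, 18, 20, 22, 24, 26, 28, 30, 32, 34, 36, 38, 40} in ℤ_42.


Check ideal conditions for I = {0, 2, 4, 6, 8, 10, 12, 14, 16, 18, 20, 22, 24, 26, 28, 30, 32, 34, 36, 38, 40} in ℤ_42:
(1) I is an additive subgroup? Yes
(2) For r ∈ ℤ_42 and a ∈ I: r·a ∈ I? Yes

Yes, I is an ideal of ℤ_42


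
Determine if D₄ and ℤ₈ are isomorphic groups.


Comparing D₄ and ℤ₈:
D₄ is non-abelian, ℤ₈ is abelian

No, D₄ ≇ ℤ₈


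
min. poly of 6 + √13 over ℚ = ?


Let α = 6 + √13. Then α - 6 = √13, so (α - 6)² = 13, giving α² - 12α + 23 = 0. Degree 2 and α ∉ ℚ, so this is the minimal polynomial.

Minimal polynomial: x² - 12x + 23


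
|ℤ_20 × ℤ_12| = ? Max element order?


|ℤ_20 × ℤ_12| = 20 × 12 = 240
Max element order = lcm(20,12) = 60
Cyclic? No (gcd=4)

|ℤ_20×ℤ_12| = 240, max element order = 60


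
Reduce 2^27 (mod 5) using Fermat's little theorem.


Fermat's little theorem: if p is prime and gcd(a,p)=1, then a^(p-1) ≡ 1 (mod p)
p = 5 is prime, gcd(2,5) = 1
Reduce exponent: 27 mod 4 = 3
So 2^27 ≡ 2^3 (mod 5)
2^3 mod 5 = 3

2^27 ≡ 3 (mod 5)


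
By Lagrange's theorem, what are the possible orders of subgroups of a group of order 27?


Lagrange's theorem: |H| divides |G|
|G| = 27
Divisors of 27: 1, 3, 9, 27

Possible subgroup orders: {1, 3, 9, 27}


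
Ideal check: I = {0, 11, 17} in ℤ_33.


Check ideal conditions for I = {0, 11, 17} in ℤ_33:
(1) I is an additive subgroup? No
(2) For r ∈ ℤ_33 and a ∈ I: r·a ∈ I? No  [counterexample: r=2, a=11, r·a mod 33 = 22 ∉ I]

No, I is not an ideal of ℤ_33


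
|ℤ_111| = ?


ℤ_n has n elements.

|ℤ_111| = 111


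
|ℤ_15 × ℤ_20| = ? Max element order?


|ℤ_15 × ℤ_20| = 15 × 20 = 300
Max element order = lcm(15,20) = 60
Cyclic? No (gcd=5)

|ℤ_15×ℤ_20| = 300, max element order = 60


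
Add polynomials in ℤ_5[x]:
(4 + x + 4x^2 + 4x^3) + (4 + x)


Add coefficients mod 5:
x^0: 4 + 4 = 3 (mod 5)
x^1: 1 + 1 = 2 (mod 5)
x^2: 4 + 0 = 4 (mod 5)
x^3: 4 + 0 = 4 (mod 5)
Result: 3 + 2x + 4x^2 + 4x^3

f + g = 3 + 2x + 4x^2 + 4x^3


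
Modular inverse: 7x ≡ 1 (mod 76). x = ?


Use the extended Euclidean algorithm to write 1 = 7·s + 76·t; then s mod 76 is the inverse.
Euclidean algorithm:
  7 = 0·76 + 7
  76 = 10·7 + 6
  7 = 1·6 + 1
  6 = 6·1 + 0
gcd(7,76) = 1
Back-substitution gives: 7·(11) + 76·(-1) = 1
So 7⁻¹ ≡ 11 ≡ 11 (mod 76)
Check: 7 × 11 = 77 ≡ 1 (mod 76) ✓

7⁻¹ ≡ 11 (mod 76)


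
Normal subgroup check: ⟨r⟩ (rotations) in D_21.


H = ⟨r⟩ (rotations) in D_21
The rotation subgroup ⟨r⟩ has index 2 in D_21, so it is normal

Yes, normal subgroup


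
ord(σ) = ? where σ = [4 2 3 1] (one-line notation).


Cycle decomposition: (1 4)
Cycle lengths: 2
Order = lcm(2) = 2

ord(σ) = 2


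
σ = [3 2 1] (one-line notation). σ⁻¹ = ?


To find σ⁻¹, swap domain and range:
σ(1) = 3 → σ⁻¹(3) = 1
σ(2) = 2 → σ⁻¹(2) = 2
σ(3) = 1 → σ⁻¹(1) = 3

σ⁻¹ = [3 2 1]


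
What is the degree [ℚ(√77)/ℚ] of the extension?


√77 has minimal polynomial x² - 77 (irreducible over ℚ since 77 is squarefree)

[ℚ(√77)/ℚ] = 2


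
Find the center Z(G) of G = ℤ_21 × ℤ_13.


Z(G) = {g ∈ G | gx = xg for all x ∈ G}
Direct product of abelian groups is abelian, so Z(G) = G

Z(ℤ_21 × ℤ_13) = ℤ_21 × ℤ_13


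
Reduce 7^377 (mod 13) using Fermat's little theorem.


Fermat's little theorem: if p is prime and gcd(a,p)=1, then a^(p-1) ≡ 1 (mod p)
p = 13 is prime, gcd(7,13) = 1
Reduce exponent: 377 mod 12 = 5
So 7^377 ≡ 7^5 (mod 13)
7^5 mod 13 = 11

7^377 ≡ 11 (mod 13)


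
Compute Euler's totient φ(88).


Factor n: 88 = 2^3 × 11
φ(n) = n · ∏(1 - 1/p) over distinct primes p | n
φ(88) = 88 · (1 - 1/2) · (1 - 1/11) = 40

φ(88) = 40


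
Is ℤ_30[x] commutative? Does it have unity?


ℤ_30 has zero divisors (2·15 ≡ 0), and these lift to constant zero divisors in ℤ_30[x]; so not an integral domain
Commutative: Yes
Integral domain: No
Has unity: Yes

ℤ_30[x]: Commutative=Yes, Unity=Yes


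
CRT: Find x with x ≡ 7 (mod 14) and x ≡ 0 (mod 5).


m₁ = 14, m₂ = 5, gcd = 1, so CRT applies. M = m₁·m₂ = 70
Let M₁ = M/m₁ = 5, M₂ = M/m₂ = 14
Find y₁ ≡ M₁⁻¹ (mod m₁): 5⁻¹ ≡ 3 (mod 14)
Find y₂ ≡ M₂⁻¹ (mod m₂): 14⁻¹ ≡ 4 (mod 5)
x = a₁·M₁·y₁ + a₂·M₂·y₂ = 7·5·3 + 0·14·4 = 105
Reduce mod 70: x ≡ 35
Check: 35 mod 14 = 7 ✓, 35 mod 5 = 0 ✓

x ≡ 35 (mod 70)


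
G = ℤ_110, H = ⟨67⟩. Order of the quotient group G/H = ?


|⟨67⟩| = n / gcd(67, 110) = 110 / 1 = 110
H is normal (ℤ_110 is abelian).
|G/H| = |G| / |H| = 110 / 110 = 1

|G/H| = 1


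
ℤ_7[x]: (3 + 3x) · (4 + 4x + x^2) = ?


Expand and collect like terms; reduce coefficients mod 7:
x^0: 3·4 = 12 ≡ 5 (mod 7)
x^1: 3·4 + 3·4 = 24 ≡ 3 (mod 7)
x^2: 3·1 + 3·4 = 15 ≡ 1 (mod 7)
x^3: 3·1 = 3 ≡ 3 (mod 7)
Result: 5 + 3x + x^2 + 3x^3

f · g = 5 + 3x + x^2 + 3x^3


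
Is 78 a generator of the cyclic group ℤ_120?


g generates ℤ_n iff gcd(g, n) = 1
gcd(78, 120) = 6
Since gcd = 6 ≠ 1, ⟨78⟩ has order 20 < 120, so 78 is not a generator.

No, 78 does not generate ℤ_120


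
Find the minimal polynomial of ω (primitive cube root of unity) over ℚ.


ω satisfies x² + x + 1 = 0 (the cyclotomic polynomial Φ₃)

Minimal polynomial: x² + x + 1


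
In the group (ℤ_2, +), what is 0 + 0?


Operation: addition mod 2
0 + 0 = (a + b) mod 2 with a = 0, b = 0

0 + 0 = 0


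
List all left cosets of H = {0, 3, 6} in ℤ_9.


H = {0, 3, 6}, |H| = 3
Number of cosets = |G|/|H| = 9/3 = 3
0 + H = {0, 3, 6}
1 + H = {1, 4, 7}
2 + H = {2, 5, 8}

Cosets: 0+H={0,3,6}; 1+H={1,4,7}; 2+H={2,5,8}


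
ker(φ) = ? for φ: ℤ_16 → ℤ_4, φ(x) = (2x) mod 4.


Kernel = preimage of identity
ker(φ) = {x ∈ ℤ_16 : 2x ≡ 0 (mod 4)}. Since 4 | 16, φ is well-defined. The kernel is the cyclic subgroup ⟨2⟩ of ℤ_16 (order 8), i.e. {0, 2, 4, 6, 8, 10, 12, 14}

ker(φ) = {0, 2, 4, 6, 8, 10, 12, 14}


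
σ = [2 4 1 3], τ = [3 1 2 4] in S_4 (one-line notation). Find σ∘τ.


σ∘τ: apply τ first, then σ
1 →τ 3 →σ 1
2 →τ 1 →σ 2
3 →τ 2 →σ 4
4 →τ 4 →σ 3

σ∘τ = [1 2 4 3]


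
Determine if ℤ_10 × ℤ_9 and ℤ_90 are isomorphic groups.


Comparing ℤ_10 × ℤ_9 and ℤ_90:
gcd(10,9) = 1, so ℤ_10 × ℤ_9 ≅ ℤ_90 (CRT)

Yes, ℤ_10 × ℤ_9 ≅ ℤ_90


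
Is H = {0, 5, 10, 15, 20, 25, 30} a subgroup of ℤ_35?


Subgroup test for H = {0, 5, 10, 15, 20, 25, 30} in (ℤ_35, +):
(1) 0 ∈ H? Yes
(2) Closure: for all a,b ∈ H, (a+b) mod 35 ∈ H? Yes
(3) Inverses: for all a ∈ H, -a mod 35 ∈ H? Yes

Yes, H is a subgroup of ℤ_35


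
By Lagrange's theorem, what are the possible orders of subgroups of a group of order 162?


Lagrange's theorem: |H| divides |G|
|G| = 162
Divisors of 162: 1, 2, 3, 6, 9, 18, 27, 54, 81, 162

Possible subgroup orders: {1, 2, 3, 6, 9, 18, 27, 54, 81, 162}


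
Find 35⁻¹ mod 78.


Use the extended Euclidean algorithm to write 1 = 35·s + 78·t; then s mod 78 is the inverse.
Euclidean algorithm:
  35 = 0·78 + 35
  78 = 2·35 + 8
  35 = 4·8 + 3
  8 = 2·3 + 2
  3 = 1·2 + 1
  2 = 2·1 + 0
gcd(35,78) = 1
Back-substitution gives: 35·(29) + 78·(-13) = 1
So 35⁻¹ ≡ 29 ≡ 29 (mod 78)
Check: 35 × 29 = 1015 ≡ 1 (mod 78) ✓

35⁻¹ ≡ 29 (mod 78)


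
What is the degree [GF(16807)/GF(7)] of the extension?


GF(16807) = GF(7^5), so the extension degree is 5

[GF(16807)/GF(7)] = 5


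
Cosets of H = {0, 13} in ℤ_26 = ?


H = {0, 13}, |H| = 2
Number of cosets = |G|/|H| = 26/2 = 13
0 + H = {0, 13}
1 + H = {1, 14}
2 + H = {2, 15}
3 + H = {3, 16}
4 + H = {4, 17}
5 + H = {5, 18}
6 + H = {6, 19}
7 + H = {7, 20}
8 + H = {8, 21}
9 + H = {9, 22}
10 + H = {10, 23}
11 + H = {11, 24}
12 + H = {12, 25}

Cosets: 0+H={0,13}; 1+H={1,14}; 2+H={2,15}; 3+H={3,16}; 4+H={4,17}; 5+H={5,18}; 6+H={6,19}; 7+H={7,20}; 8+H={8,21}; 9+H={9,22}; 10+H={10,23}; 11+H={11,24}; 12+H={12,25}


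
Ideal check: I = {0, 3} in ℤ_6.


Check ideal conditions for I = {0, 3} in ℤ_6:
(1) I is an additive subgroup? Yes
(2) For r ∈ ℤ_6 and a ∈ I: r·a ∈ I? Yes

Yes, I is an ideal of ℤ_6


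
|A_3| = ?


|A_n| = n!/2 (even permutations)
|A_3| = 3!/2 = 6/2 = 3

|A_3| = 3


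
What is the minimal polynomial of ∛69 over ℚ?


∛69 satisfies x³ - 69 = 0, irreducible over ℚ (no rational root; 69 is not a perfect cube)

Minimal polynomial: x³ - 69


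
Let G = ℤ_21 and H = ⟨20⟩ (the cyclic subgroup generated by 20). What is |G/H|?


|⟨20⟩| = n / gcd(20, 21) = 21 / 1 = 21
H is normal (ℤ_21 is abelian).
|G/H| = |G| / |H| = 21 / 21 = 1

|G/H| = 1


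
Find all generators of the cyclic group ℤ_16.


g generates ℤ_n iff gcd(g,n) = 1
Checking each g ∈ {1,...,15}:
gcd(1,16) = 1
gcd(2,16) = 2
gcd(3,16) = 1
gcd(4,16) = 4
gcd(5,16) = 1
gcd(6,16) = 2
gcd(7,16) = 1
gcd(8,16) = 8
gcd(9,16) = 1
gcd(10,16) = 2
gcd(11,16) = 1
gcd(12,16) = 4
gcd(13,16) = 1
gcd(14,16) = 2
gcd(15,16) = 1
Generators: {1, 3, 5, 7, 9, 11, 13, 15}
Number of generators = φ(16) = 8

Generators of ℤ_16 = {1, 3, 5, 7, 9, 11, 13, 15}


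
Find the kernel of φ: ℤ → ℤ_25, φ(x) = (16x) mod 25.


Kernel = preimage of identity
ker(φ) = {x ∈ ℤ : 16x ≡ 0 (mod 25)}. gcd(16,25) = 1, so 16x ≡ 0 (mod 25) ⟺ x ≡ 0 (mod 25/1 = 25). Hence ker(φ) = 25ℤ

ker(φ) = 25ℤ


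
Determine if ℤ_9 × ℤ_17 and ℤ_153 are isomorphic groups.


Comparing ℤ_9 × ℤ_17 and ℤ_153:
gcd(9,17) = 1, so ℤ_9 × ℤ_17 ≅ ℤ_153 (CRT)

Yes, ℤ_9 × ℤ_17 ≅ ℤ_153


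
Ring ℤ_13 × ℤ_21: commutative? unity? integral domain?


Direct product ring; commutative with unity (1,1); but (1,0)·(0,1) = (0,0) gives zero divisors, so not an integral domain
Commutative: Yes
Integral domain: No
Has unity: Yes

ℤ_13 × ℤ_21: Commutative=Yes, Unity=Yes


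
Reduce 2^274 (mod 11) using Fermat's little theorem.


Fermat's little theorem: if p is prime and gcd(a,p)=1, then a^(p-1) ≡ 1 (mod p)
p = 11 is prime, gcd(2,11) = 1
Reduce exponent: 274 mod 10 = 4
So 2^274 ≡ 2^4 (mod 11)
2^4 mod 11 = 5

2^274 ≡ 5 (mod 11)


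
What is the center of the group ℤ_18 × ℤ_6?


Z(G) = {g ∈ G | gx = xg for all x ∈ G}
Direct product of abelian groups is abelian, so Z(G) = G

Z(ℤ_18 × ℤ_6) = ℤ_18 × ℤ_6


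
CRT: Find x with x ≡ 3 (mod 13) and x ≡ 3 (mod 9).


m₁ = 13, m₂ = 9, gcd = 1, so CRT applies. M = m₁·m₂ = 117
Let M₁ = M/m₁ = 9, M₂ = M/m₂ = 13
Find y₁ ≡ M₁⁻¹ (mod m₁): 9⁻¹ ≡ 3 (mod 13)
Find y₂ ≡ M₂⁻¹ (mod m₂): 13⁻¹ ≡ 7 (mod 9)
x = a₁·M₁·y₁ + a₂·M₂·y₂ = 3·9·3 + 3·13·7 = 354
Reduce mod 117: x ≡ 3
Check: 3 mod 13 = 3 ✓, 3 mod 9 = 3 ✓

x ≡ 3 (mod 117)


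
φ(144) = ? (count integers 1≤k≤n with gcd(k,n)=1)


Factor n: 144 = 2^4 × 3^2
φ(n) = n · ∏(1 - 1/p) over distinct primes p | n
φ(144) = 144 · (1 - 1/2) · (1 - 1/3) = 48

φ(144) = 48


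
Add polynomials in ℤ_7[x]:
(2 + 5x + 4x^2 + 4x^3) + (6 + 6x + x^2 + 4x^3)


Add coefficients mod 7:
x^0: 2 + 6 = 1 (mod 7)
x^1: 5 + 6 = 4 (mod 7)
x^2: 4 + 1 = 5 (mod 7)
x^3: 4 + 4 = 1 (mod 7)
Result: 1 + 4x + 5x^2 + x^3

f + g = 1 + 4x + 5x^2 + x^3


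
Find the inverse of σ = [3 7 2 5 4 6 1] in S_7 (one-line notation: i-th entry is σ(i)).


To find σ⁻¹, swap domain and range:
σ(1) = 3 → σ⁻¹(3) = 1
σ(2) = 7 → σ⁻¹(7) = 2
σ(3) = 2 → σ⁻¹(2) = 3
σ(4) = 5 → σ⁻¹(5) = 4
σ(5) = 4 → σ⁻¹(4) = 5
σ(6) = 6 → σ⁻¹(6) = 6
σ(7) = 1 → σ⁻¹(1) = 7

σ⁻¹ = [7 3 1 5 4 6 2]


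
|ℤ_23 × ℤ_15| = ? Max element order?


|ℤ_23 × ℤ_15| = 23 × 15 = 345
Max element order = lcm(23,15) = 345
Cyclic? Yes (gcd=1)

|ℤ_23×ℤ_15| = 345, max element order = 345


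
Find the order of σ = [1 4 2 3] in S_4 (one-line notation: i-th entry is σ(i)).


Cycle decomposition: (2 4 3)
Cycle lengths: 3
Order = lcm(3) = 3

ord(σ) = 3


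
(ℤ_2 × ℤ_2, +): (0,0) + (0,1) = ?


Operation: componentwise addition mod (2, 2)
(0,0) + (0,1) = ((a₁+b₁) mod 2, (a₂+b₂) mod 2) with a = (0,0), b = (0,1)

(0,0) + (0,1) = (0,1)


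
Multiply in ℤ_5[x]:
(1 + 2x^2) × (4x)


Expand and collect like terms; reduce coefficients mod 5:
x^0: 1·0 = 0 ≡ 0 (mod 5)
x^1: 1·4 + 0·0 = 4 ≡ 4 (mod 5)
x^2: 0·4 + 2·0 = 0 ≡ 0 (mod 5)
x^3: 2·4 = 8 ≡ 3 (mod 5)
Result: 4x + 3x^3

f · g = 4x + 3x^3


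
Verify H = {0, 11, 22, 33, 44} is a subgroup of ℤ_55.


Subgroup test for H = {0, 11, 22, 33, 44} in (ℤ_55, +):
(1) 0 ∈ H? Yes
(2) Closure: for all a,b ∈ H, (a+b) mod 55 ∈ H? Yes
(3) Inverses: for all a ∈ H, -a mod 55 ∈ H? Yes

Yes, H is a subgroup of ℤ_55


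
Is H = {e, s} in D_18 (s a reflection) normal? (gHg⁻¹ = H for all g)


H = {e, s} in D_18 (s a reflection)
r·s·r⁻¹ = sr⁻² ≠ s for n ≥ 3, so {e, s} is not closed under conjugation

No, not a normal subgroup


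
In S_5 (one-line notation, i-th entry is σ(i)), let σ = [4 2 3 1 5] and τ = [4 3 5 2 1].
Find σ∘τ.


σ∘τ: apply τ first, then σ
1 →τ 4 →σ 1
2 →τ 3 →σ 3
3 →τ 5 →σ 5
4 →τ 2 →σ 2
5 →τ 1 →σ 4

σ∘τ = [1 3 5 2 4]


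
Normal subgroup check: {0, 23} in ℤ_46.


H = {0, 23} in ℤ_46
ℤ_46 is abelian; every subgroup of an abelian group is normal

Yes, normal subgroup


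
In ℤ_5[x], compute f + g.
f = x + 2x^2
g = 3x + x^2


Add coefficients mod 5:
x^0: 0 + 0 = 0 (mod 5)
x^1: 1 + 3 = 4 (mod 5)
x^2: 2 + 1 = 3 (mod 5)
Result: 4x + 3x^2

f + g = 4x + 3x^2


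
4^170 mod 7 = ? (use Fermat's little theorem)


Fermat's little theorem: if p is prime and gcd(a,p)=1, then a^(p-1) ≡ 1 (mod p)
p = 7 is prime, gcd(4,7) = 1
Reduce exponent: 170 mod 6 = 2
So 4^170 ≡ 4^2 (mod 7)
4^2 mod 7 = 2

4^170 ≡ 2 (mod 7)


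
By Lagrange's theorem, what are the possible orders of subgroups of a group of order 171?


Lagrange's theorem: |H| divides |G|
|G| = 171
Divisors of 171: 1, 3, 9, 19, 57, 171

Possible subgroup orders: {1, 3, 9, 19, 57, 171}


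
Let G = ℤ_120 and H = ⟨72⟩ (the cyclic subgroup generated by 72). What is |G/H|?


|⟨72⟩| = n / gcd(72, 120) = 120 / 24 = 5
H is normal (ℤ_120 is abelian).
|G/H| = |G| / |H| = 120 / 5 = 24

|G/H| = 24


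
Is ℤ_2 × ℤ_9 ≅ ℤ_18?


Comparing ℤ_2 × ℤ_9 and ℤ_18:
gcd(2,9) = 1, so ℤ_2 × ℤ_9 ≅ ℤ_18 (CRT)

Yes, ℤ_2 × ℤ_9 ≅ ℤ_18


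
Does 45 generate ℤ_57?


g generates ℤ_n iff gcd(g, n) = 1
gcd(45, 57) = 3
Since gcd = 3 ≠ 1, ⟨45⟩ has order 19 < 57, so 45 is not a generator.

No, 45 does not generate ℤ_57


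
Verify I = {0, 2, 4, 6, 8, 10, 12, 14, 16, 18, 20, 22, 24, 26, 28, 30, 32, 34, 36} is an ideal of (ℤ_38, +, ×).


Check ideal conditions for I = {0, 2, 4, 6, 8, 10, 12, 14, 16, 18, 20, 22, 24, 26, 28, 30, 32, 34, 36} in ℤ_38:
(1) I is an additive subgroup? Yes
(2) For r ∈ ℤ_38 and a ∈ I: r·a ∈ I? Yes

Yes, I is an ideal of ℤ_38


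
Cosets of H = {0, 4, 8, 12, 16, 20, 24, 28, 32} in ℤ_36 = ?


H = {0, 4, 8, 12, 16, 20, 24, 28, 32}, |H| = 9
Number of cosets = |G|/|H| = 36/9 = 4
0 + H = {0, 4, 8, 12, 16, 20, 24, 28, 32}
1 + H = {1, 5, 9, 13, 17, 21, 25, 29, 33}
2 + H = {2, 6, 10, 14, 18, 22, 26, 30, 34}
3 + H = {3, 7, 11, 15, 19, 23, 27, 31, 35}

Cosets: 0+H={0,4,8,12,16,20,24,28,32}; 1+H={1,5,9,13,17,21,25,29,33}; 2+H={2,6,10,14,18,22,26,30,34}; 3+H={3,7,11,15,19,23,27,31,35}


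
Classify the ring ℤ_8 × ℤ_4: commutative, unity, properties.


Direct product ring; commutative with unity (1,1); but (1,0)·(0,1) = (0,0) gives zero divisors, so not an integral domain
Commutative: Yes
Integral domain: No
Has unity: Yes

ℤ_8 × ℤ_4: Commutative=Yes, Unity=Yes


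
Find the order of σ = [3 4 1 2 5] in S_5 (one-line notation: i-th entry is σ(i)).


Cycle decomposition: (1 3) (2 4)
Cycle lengths: 2, 2
Order = lcm(2, 2) = 2

ord(σ) = 2


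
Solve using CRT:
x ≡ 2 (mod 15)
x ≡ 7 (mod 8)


m₁ = 15, m₂ = 8, gcd = 1, so CRT applies. M = m₁·m₂ = 120
Let M₁ = M/m₁ = 8, M₂ = M/m₂ = 15
Find y₁ ≡ M₁⁻¹ (mod m₁): 8⁻¹ ≡ 2 (mod 15)
Find y₂ ≡ M₂⁻¹ (mod m₂): 15⁻¹ ≡ 7 (mod 8)
x = a₁·M₁·y₁ + a₂·M₂·y₂ = 2·8·2 + 7·15·7 = 767
Reduce mod 120: x ≡ 47
Check: 47 mod 15 = 2 ✓, 47 mod 8 = 7 ✓

x ≡ 47 (mod 120)


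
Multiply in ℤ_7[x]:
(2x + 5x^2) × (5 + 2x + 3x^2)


Expand and collect like terms; reduce coefficients mod 7:
x^0: 0·5 = 0 ≡ 0 (mod 7)
x^1: 0·2 + 2·5 = 10 ≡ 3 (mod 7)
x^2: 0·3 + 2·2 + 5·5 = 29 ≡ 1 (mod 7)
x^3: 2·3 + 5·2 = 16 ≡ 2 (mod 7)
x^4: 5·3 = 15 ≡ 1 (mod 7)
Result: 3x + x^2 + 2x^3 + x^4

f · g = 3x + x^2 + 2x^3 + x^4


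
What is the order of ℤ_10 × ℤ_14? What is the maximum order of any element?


|ℤ_10 × ℤ_14| = 10 × 14 = 140
Max element order = lcm(10,14) = 70
Cyclic? No (gcd=2)

|ℤ_10×ℤ_14| = 140, max element order = 70


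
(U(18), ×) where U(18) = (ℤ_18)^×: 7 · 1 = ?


Operation: multiplication mod 18
7 · 1 = (a × b) mod 18 with a = 7, b = 1

7 · 1 = 7


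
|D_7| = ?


|D_n| = 2n (n rotations and n reflections)
|D_7| = 2×7 = 14

|D_7| = 14


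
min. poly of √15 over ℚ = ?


√15 satisfies x² - 15 = 0, irreducible over ℚ since 15 is squarefree

Minimal polynomial: x² - 15


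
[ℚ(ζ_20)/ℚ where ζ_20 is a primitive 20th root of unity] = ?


[ℚ(ζ_n):ℚ] = deg Φ_n(x) = φ(n). Here φ(20) = 8

[ℚ(ζ_20)/ℚ where ζ_20 is a primitive 20th root of unity] = 8


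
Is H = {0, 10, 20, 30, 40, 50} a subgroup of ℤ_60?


Subgroup test for H = {0, 10, 20, 30, 40, 50} in (ℤ_60, +):
(1) 0 ∈ H? Yes
(2) Closure: for all a,b ∈ H, (a+b) mod 60 ∈ H? Yes
(3) Inverses: for all a ∈ H, -a mod 60 ∈ H? Yes

Yes, H is a subgroup of ℤ_60


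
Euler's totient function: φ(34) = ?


Factor n: 34 = 2 × 17
φ(n) = n · ∏(1 - 1/p) over distinct primes p | n
φ(34) = 34 · (1 - 1/2) · (1 - 1/17) = 16

φ(34) = 16


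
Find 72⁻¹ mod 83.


Use the extended Euclidean algorithm to write 1 = 72·s + 83·t; then s mod 83 is the inverse.
Euclidean algorithm:
  72 = 0·83 + 72
  83 = 1·72 + 11
  72 = 6·11 + 6
  11 = 1·6 + 5
  6 = 1·5 + 1
  5 = 5·1 + 0
gcd(72,83) = 1
Back-substitution gives: 72·(15) + 83·(-13) = 1
So 72⁻¹ ≡ 15 ≡ 15 (mod 83)
Check: 72 × 15 = 1080 ≡ 1 (mod 83) ✓

72⁻¹ ≡ 15 (mod 83)


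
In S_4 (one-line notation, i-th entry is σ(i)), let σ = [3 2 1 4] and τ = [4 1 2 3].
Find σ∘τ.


σ∘τ: apply τ first, then σ
1 →τ 4 →σ 4
2 →τ 1 →σ 3
3 →τ 2 →σ 2
4 →τ 3 →σ 1

σ∘τ = [4 3 2 1]


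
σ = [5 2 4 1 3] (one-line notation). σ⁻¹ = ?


To find σ⁻¹, swap domain and range:
σ(1) = 5 → σ⁻¹(5) = 1
σ(2) = 2 → σ⁻¹(2) = 2
σ(3) = 4 → σ⁻¹(4) = 3
σ(4) = 1 → σ⁻¹(1) = 4
σ(5) = 3 → σ⁻¹(3) = 5

σ⁻¹ = [4 2 5 3 1]


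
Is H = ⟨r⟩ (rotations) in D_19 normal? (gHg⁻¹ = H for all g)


H = ⟨r⟩ (rotations) in D_19
The rotation subgroup ⟨r⟩ has index 2 in D_19, so it is normal

Yes, normal subgroup


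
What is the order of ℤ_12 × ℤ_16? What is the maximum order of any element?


|ℤ_12 × ℤ_16| = 12 × 16 = 192
Max element order = lcm(12,16) = 48
Cyclic? No (gcd=4)

|ℤ_12×ℤ_16| = 192, max element order = 48


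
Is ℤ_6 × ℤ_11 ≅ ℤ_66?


Comparing ℤ_6 × ℤ_11 and ℤ_66:
gcd(6,11) = 1, so ℤ_6 × ℤ_11 ≅ ℤ_66 (CRT)

Yes, ℤ_6 × ℤ_11 ≅ ℤ_66


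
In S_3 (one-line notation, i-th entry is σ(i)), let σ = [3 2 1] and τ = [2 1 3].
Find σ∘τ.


σ∘τ: apply τ first, then σ
1 →τ 2 →σ 2
2 →τ 1 →σ 3
3 →τ 3 →σ 1

σ∘τ = [2 3 1]


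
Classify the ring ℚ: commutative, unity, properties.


ℚ is a field: commutative, has unity, every nonzero element is a unit (hence an integral domain)
Commutative: Yes
Integral domain: Yes
Has unity: Yes

ℚ: Commutative=Yes, Unity=Yes


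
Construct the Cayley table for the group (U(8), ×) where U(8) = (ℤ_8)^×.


Elements: {1, 3, 5, 7}
Operation: multiplication mod 8
Entry (a, b) = (a × b) mod 8

Cayley table:
  | 1 | 3 | 5 | 7
1 | 1 | 3 | 5 | 7
3 | 3 | 1 | 7 | 5
5 | 5 | 7 | 1 | 3
7 | 7 | 5 | 3 | 1


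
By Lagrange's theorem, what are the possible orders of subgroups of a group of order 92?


Lagrange's theorem: |H| divides |G|
|G| = 92
Divisors of 92: 1, 2, 4, 23, 46, 92

Possible subgroup orders: {1, 2, 4, 23, 46, 92}


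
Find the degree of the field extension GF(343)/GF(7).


GF(343) = GF(7^3), so the extension degree is 3

[GF(343)/GF(7)] = 3


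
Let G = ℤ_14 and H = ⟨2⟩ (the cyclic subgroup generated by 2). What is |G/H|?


|⟨2⟩| = n / gcd(2, 14) = 14 / 2 = 7
H is normal (ℤ_14 is abelian).
|G/H| = |G| / |H| = 14 / 7 = 2

|G/H| = 2


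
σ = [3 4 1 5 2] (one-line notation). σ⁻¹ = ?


To find σ⁻¹, swap domain and range:
σ(1) = 3 → σ⁻¹(3) = 1
σ(2) = 4 → σ⁻¹(4) = 2
σ(3) = 1 → σ⁻¹(1) = 3
σ(4) = 5 → σ⁻¹(5) = 4
σ(5) = 2 → σ⁻¹(2) = 5

σ⁻¹ = [3 5 1 2 4]


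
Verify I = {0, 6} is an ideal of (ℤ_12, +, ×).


Check ideal conditions for I = {0, 6} in ℤ_12:
(1) I is an additive subgroup? Yes
(2) For r ∈ ℤ_12 and a ∈ I: r·a ∈ I? Yes

Yes, I is an ideal of ℤ_12


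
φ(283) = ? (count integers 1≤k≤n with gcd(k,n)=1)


Factor n: 283 = 283
φ(n) = n · ∏(1 - 1/p) over distinct primes p | n
φ(283) = 283 · (1 - 1/283) = 282

φ(283) = 282


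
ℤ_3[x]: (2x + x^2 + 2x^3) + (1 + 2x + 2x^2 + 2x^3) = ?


Add coefficients mod 3:
x^0: 0 + 1 = 1 (mod 3)
x^1: 2 + 2 = 1 (mod 3)
x^2: 1 + 2 = 0 (mod 3)
x^3: 2 + 2 = 1 (mod 3)
Result: 1 + x + x^3

f + g = 1 + x + x^3


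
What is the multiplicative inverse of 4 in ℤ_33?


Use the extended Euclidean algorithm to write 1 = 4·s + 33·t; then s mod 33 is the inverse.
Euclidean algorithm:
  4 = 0·33 + 4
  33 = 8·4 + 1
  4 = 4·1 + 0
gcd(4,33) = 1
Back-substitution gives: 4·(-8) + 33·(1) = 1
So 4⁻¹ ≡ -8 ≡ 25 (mod 33)
Check: 4 × 25 = 100 ≡ 1 (mod 33) ✓

4⁻¹ ≡ 25 (mod 33)


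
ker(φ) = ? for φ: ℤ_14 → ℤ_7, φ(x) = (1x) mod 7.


Kernel = preimage of identity
ker(φ) = {x ∈ ℤ_14 : 1x ≡ 0 (mod 7)}. Since 7 | 14, φ is well-defined. The kernel is the cyclic subgroup ⟨7⟩ of ℤ_14 (order 2), i.e. {0, 7}

ker(φ) = {0, 7}


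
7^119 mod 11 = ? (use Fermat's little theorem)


Fermat's little theorem: if p is prime and gcd(a,p)=1, then a^(p-1) ≡ 1 (mod p)
p = 11 is prime, gcd(7,11) = 1
Reduce exponent: 119 mod 10 = 9
So 7^119 ≡ 7^9 (mod 11)
7^9 mod 11 = 8

7^119 ≡ 8 (mod 11)


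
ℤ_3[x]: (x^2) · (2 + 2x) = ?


Expand and collect like terms; reduce coefficients mod 3:
x^0: 0·2 = 0 ≡ 0 (mod 3)
x^1: 0·2 + 0·2 = 0 ≡ 0 (mod 3)
x^2: 0·2 + 1·2 = 2 ≡ 2 (mod 3)
x^3: 1·2 = 2 ≡ 2 (mod 3)
Result: 2x^2 + 2x^3

f · g = 2x^2 + 2x^3


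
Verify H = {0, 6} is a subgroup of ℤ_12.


Subgroup test for H = {0, 6} in (ℤ_12, +):
(1) 0 ∈ H? Yes
(2) Closure: for all a,b ∈ H, (a+b) mod 12 ∈ H? Yes
(3) Inverses: for all a ∈ H, -a mod 12 ∈ H? Yes

Yes, H is a subgroup of ℤ_12


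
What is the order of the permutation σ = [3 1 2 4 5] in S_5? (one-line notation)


Cycle decomposition: (1 3 2)
Cycle lengths: 3
Order = lcm(3) = 3

ord(σ) = 3


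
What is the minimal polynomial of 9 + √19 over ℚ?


Let α = 9 + √19. Then α - 9 = √19, so (α - 9)² = 19, giving α² - 18α + 62 = 0. Degree 2 and α ∉ ℚ, so this is the minimal polynomial.

Minimal polynomial: x² - 18x + 62


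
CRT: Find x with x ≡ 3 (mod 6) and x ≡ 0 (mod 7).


m₁ = 6, m₂ = 7, gcd = 1, so CRT applies. M = m₁·m₂ = 42
Let M₁ = M/m₁ = 7, M₂ = M/m₂ = 6
Find y₁ ≡ M₁⁻¹ (mod m₁): 7⁻¹ ≡ 1 (mod 6)
Find y₂ ≡ M₂⁻¹ (mod m₂): 6⁻¹ ≡ 6 (mod 7)
x = a₁·M₁·y₁ + a₂·M₂·y₂ = 3·7·1 + 0·6·6 = 21
Reduce mod 42: x ≡ 21
Check: 21 mod 6 = 3 ✓, 21 mod 7 = 0 ✓

x ≡ 21 (mod 42)


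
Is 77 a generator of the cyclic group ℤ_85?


g generates ℤ_n iff gcd(g, n) = 1
gcd(77, 85) = 1
Since gcd = 1, 77 is a generator.

Yes, 77 generates ℤ_85


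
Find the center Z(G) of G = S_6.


Z(G) = {g ∈ G | gx = xg for all x ∈ G}
S_n is non-abelian for n ≥ 3; Z(S_6) is trivial

Z(S_6) = {e}


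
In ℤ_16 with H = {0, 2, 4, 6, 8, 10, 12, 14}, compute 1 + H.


1 + H = {1 + h (mod 16) : h ∈ H}
1+0=1, 1+2=3, 1+4=5, 1+6=7, 1+8=9, 1+10=11, 1+12=13, 1+14=15

1 + H = {1, 3, 5, 7, 9, 11, 13, 15}


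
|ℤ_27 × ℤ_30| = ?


|A × B| = |A| · |B|
|ℤ_27 × ℤ_30| = 27 × 30 = 810

|ℤ_27 × ℤ_30| = 810


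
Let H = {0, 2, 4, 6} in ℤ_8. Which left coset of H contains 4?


4 + H = {4 + h (mod 8) : h ∈ H}
4+0=4, 4+2=6, 4+4=0, 4+6=2
4 + H = {0, 2, 4, 6} = 0 + H

4 + H = {0, 2, 4, 6}


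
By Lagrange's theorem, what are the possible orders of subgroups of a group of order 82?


Lagrange's theorem: |H| divides |G|
|G| = 82
Divisors of 82: 1, 2, 41, 82

Possible subgroup orders: {1, 2, 41, 82}


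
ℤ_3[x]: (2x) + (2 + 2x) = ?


Add coefficients mod 3:
x^0: 0 + 2 = 2 (mod 3)
x^1: 2 + 2 = 1 (mod 3)
Result: 2 + x

f + g = 2 + x


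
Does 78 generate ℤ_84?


g generates ℤ_n iff gcd(g, n) = 1
gcd(78, 84) = 6
Since gcd = 6 ≠ 1, ⟨78⟩ has order 14 < 84, so 78 is not a generator.

No, 78 does not generate ℤ_84


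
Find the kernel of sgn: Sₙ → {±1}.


Kernel = preimage of identity
ker(sgn) = even permutations = Aₙ

ker(sgn) = Aₙ


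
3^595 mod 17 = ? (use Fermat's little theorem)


Fermat's little theorem: if p is prime and gcd(a,p)=1, then a^(p-1) ≡ 1 (mod p)
p = 17 is prime, gcd(3,17) = 1
Reduce exponent: 595 mod 16 = 3
So 3^595 ≡ 3^3 (mod 17)
3^3 mod 17 = 10

3^595 ≡ 10 (mod 17)


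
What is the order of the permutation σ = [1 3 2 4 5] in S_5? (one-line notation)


Cycle decomposition: (2 3)
Cycle lengths: 2
Order = lcm(2) = 2

ord(σ) = 2


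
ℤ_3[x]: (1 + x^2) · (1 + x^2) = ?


Expand and collect like terms; reduce coefficients mod 3:
x^0: 1·1 = 1 ≡ 1 (mod 3)
x^1: 1·0 + 0·1 = 0 ≡ 0 (mod 3)
x^2: 1·1 + 0·0 + 1·1 = 2 ≡ 2 (mod 3)
x^3: 0·1 + 1·0 = 0 ≡ 0 (mod 3)
x^4: 1·1 = 1 ≡ 1 (mod 3)
Result: 1 + 2x^2 + x^4

f · g = 1 + 2x^2 + x^4


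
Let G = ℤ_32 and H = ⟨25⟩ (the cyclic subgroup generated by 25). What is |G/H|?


|⟨25⟩| = n / gcd(25, 32) = 32 / 1 = 32
H is normal (ℤ_32 is abelian).
|G/H| = |G| / |H| = 32 / 32 = 1

|G/H| = 1


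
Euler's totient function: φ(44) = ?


Factor n: 44 = 2^2 × 11
φ(n) = n · ∏(1 - 1/p) over distinct primes p | n
φ(44) = 44 · (1 - 1/2) · (1 - 1/11) = 20

φ(44) = 20


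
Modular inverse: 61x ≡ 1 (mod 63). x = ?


Use the extended Euclidean algorithm to write 1 = 61·s + 63·t; then s mod 63 is the inverse.
Euclidean algorithm:
  61 = 0·63 + 61
  63 = 1·61 + 2
  61 = 30·2 + 1
  2 = 2·1 + 0
gcd(61,63) = 1
Back-substitution gives: 61·(31) + 63·(-30) = 1
So 61⁻¹ ≡ 31 ≡ 31 (mod 63)
Check: 61 × 31 = 1891 ≡ 1 (mod 63) ✓

61⁻¹ ≡ 31 (mod 63)


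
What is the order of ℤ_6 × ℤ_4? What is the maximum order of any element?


|ℤ_6 × ℤ_4| = 6 × 4 = 24
Max element order = lcm(6,4) = 12
Cyclic? No (gcd=2)

|ℤ_6×ℤ_4| = 24, max element order = 12


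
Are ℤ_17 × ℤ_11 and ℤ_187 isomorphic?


Comparing ℤ_17 × ℤ_11 and ℤ_187:
gcd(17,11) = 1, so ℤ_17 × ℤ_11 ≅ ℤ_187 (CRT)

Yes, ℤ_17 × ℤ_11 ≅ ℤ_187


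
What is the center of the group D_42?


Z(G) = {g ∈ G | gx = xg for all x ∈ G}
For even n, Z(D_n) = {e, r^(n/2)}: the 180° rotation r^21 commutes with every reflection and rotation

Z(D_42) = {e, r^21}


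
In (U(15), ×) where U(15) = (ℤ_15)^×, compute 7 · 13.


Operation: multiplication mod 15
7 · 13 = (a × b) mod 15 with a = 7, b = 13

7 · 13 = 1


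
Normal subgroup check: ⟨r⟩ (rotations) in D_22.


H = ⟨r⟩ (rotations) in D_22
The rotation subgroup ⟨r⟩ has index 2 in D_22, so it is normal

Yes, normal subgroup


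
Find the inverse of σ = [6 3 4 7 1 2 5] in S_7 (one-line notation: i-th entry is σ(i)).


To find σ⁻¹, swap domain and range:
σ(1) = 6 → σ⁻¹(6) = 1
σ(2) = 3 → σ⁻¹(3) = 2
σ(3) = 4 → σ⁻¹(4) = 3
σ(4) = 7 → σ⁻¹(7) = 4
σ(5) = 1 → σ⁻¹(1) = 5
σ(6) = 2 → σ⁻¹(2) = 6
σ(7) = 5 → σ⁻¹(5) = 7

σ⁻¹ = [5 6 2 3 7 1 4]


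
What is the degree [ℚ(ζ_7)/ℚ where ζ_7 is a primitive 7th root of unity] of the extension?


[ℚ(ζ_n):ℚ] = deg Φ_n(x) = φ(n). Here φ(7) = 6

[ℚ(ζ_7)/ℚ where ζ_7 is a primitive 7th root of unity] = 6


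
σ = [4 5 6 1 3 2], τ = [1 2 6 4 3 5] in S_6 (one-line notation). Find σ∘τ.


σ∘τ: apply τ first, then σ
1 →τ 1 →σ 4
2 →τ 2 →σ 5
3 →τ 6 →σ 2
4 →τ 4 →σ 1
5 →τ 3 →σ 6
6 →τ 5 →σ 3

σ∘τ = [4 5 2 1 6 3]


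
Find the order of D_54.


|D_n| = 2n (n rotations and n reflections)
|D_54| = 2×54 = 108

|D_54| = 108
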